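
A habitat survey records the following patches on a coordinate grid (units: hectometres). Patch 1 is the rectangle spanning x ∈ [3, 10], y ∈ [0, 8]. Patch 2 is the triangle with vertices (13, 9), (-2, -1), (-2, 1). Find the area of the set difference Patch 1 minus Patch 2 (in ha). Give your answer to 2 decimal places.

49.93

|Patch 1| = 56, |Patch 1∩Patch 2| = 6.0667.
|Patch 1 ∖ Patch 2| = |Patch 1| − |Patch 1∩Patch 2| = 56 − 6.0667 = 49.93.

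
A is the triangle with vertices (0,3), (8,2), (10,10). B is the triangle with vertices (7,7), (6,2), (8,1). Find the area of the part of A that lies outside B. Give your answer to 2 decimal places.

28.66

|A| = 33, |A∩B| = 4.3412.
|A ∖ B| = |A| − |A∩B| = 33 − 4.3412 = 28.66.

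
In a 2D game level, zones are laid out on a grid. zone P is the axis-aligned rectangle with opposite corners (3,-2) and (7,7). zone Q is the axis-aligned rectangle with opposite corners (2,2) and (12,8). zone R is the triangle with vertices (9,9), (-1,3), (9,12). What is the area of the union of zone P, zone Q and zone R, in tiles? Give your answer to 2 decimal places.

85.41

By inclusion–exclusion:
Individual areas: |zone P| = 36, |zone Q| = 60, |zone R| = 15.
|zone P∩zone Q|: x∈[3,7], y∈[2,7] → 4·5 = 20.
|zone P∩zone R| = 2.0444.
|zone Q∩zone R| = 5.5944.
|zone P∩zone Q∩zone R| = 2.0444.
|zone P ∪ zone Q ∪ zone R| = 111 − 27.6389 + 2.0444 = 85.41.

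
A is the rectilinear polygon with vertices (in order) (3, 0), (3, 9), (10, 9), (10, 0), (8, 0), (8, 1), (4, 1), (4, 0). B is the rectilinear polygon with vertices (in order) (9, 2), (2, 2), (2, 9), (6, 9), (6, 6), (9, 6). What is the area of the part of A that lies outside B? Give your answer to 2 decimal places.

26.00

|A| = 59, |A∩B| = 33.
|A ∖ B| = |A| − |A∩B| = 59 − 33 = 26.00.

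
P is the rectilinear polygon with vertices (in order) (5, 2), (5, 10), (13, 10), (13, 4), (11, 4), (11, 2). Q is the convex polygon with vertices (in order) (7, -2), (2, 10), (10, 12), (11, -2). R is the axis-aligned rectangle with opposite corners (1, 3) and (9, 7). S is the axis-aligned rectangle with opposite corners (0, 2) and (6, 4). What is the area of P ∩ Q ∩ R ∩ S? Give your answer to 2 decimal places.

The intersection is the polygon with vertices (5,3), (5,4), (6,4), (6,3).
By the shoelace formula its area is 1.00.

1.00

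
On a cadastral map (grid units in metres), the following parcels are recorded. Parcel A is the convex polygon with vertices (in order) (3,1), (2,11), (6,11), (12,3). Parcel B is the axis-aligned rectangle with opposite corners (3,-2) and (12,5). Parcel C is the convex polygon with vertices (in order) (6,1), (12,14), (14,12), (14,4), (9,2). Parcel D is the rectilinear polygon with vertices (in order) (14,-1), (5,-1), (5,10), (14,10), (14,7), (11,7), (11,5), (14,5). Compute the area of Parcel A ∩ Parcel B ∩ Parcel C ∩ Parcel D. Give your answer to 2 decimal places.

The intersection is the polygon with vertices (7.846,5), (10.5,5), (11.885,3.154), (10.875,2.75), (6.343,1.743).
By the shoelace formula its area is 10.82.

10.82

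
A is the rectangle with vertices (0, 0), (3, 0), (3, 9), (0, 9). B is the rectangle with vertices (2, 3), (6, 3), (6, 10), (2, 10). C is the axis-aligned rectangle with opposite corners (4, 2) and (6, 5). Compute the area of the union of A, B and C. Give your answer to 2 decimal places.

51.00

By inclusion–exclusion:
Individual areas: |A| = 27, |B| = 28, |C| = 6.
|A∩B|: x∈[2,3], y∈[3,9] → 1·6 = 6.
|A∩C| = 0 (no overlap).
|B∩C|: x∈[4,6], y∈[3,5] → 2·2 = 4.
|A∩B∩C| = 0.
|A ∪ B ∪ C| = 61 − 10 + 0 = 51.00.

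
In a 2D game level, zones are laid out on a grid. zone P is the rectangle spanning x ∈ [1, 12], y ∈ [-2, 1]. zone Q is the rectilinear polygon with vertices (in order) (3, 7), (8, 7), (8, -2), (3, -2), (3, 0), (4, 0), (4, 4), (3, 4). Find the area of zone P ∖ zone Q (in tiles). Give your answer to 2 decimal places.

19.00

|zone P| = 33, |zone P∩zone Q| = 14.
|zone P ∖ zone Q| = |zone P| − |zone P∩zone Q| = 33 − 14 = 19.00.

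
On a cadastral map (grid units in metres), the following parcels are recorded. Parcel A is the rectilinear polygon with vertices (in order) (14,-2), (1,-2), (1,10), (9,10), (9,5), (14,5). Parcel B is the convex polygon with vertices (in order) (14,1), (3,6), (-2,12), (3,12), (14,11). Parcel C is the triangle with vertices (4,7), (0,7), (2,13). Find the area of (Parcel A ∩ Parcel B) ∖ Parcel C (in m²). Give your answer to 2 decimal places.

45.42

|Parcel A ∩ Parcel B| = 52.1.
|(Parcel A ∩ Parcel B) ∩ Parcel C| = 6.6833.
|(Parcel A ∩ Parcel B) ∖ Parcel C| = 52.1 − 6.6833 = 45.42.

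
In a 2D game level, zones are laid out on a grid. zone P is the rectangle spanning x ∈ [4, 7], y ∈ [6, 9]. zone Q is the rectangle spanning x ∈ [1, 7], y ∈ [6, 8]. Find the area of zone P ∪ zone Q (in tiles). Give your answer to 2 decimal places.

By inclusion–exclusion:
Individual areas: |zone P| = 9, |zone Q| = 12.
|zone P∩zone Q|: x∈[4,7], y∈[6,8] → 3·2 = 6.
|zone P ∪ zone Q| = 21 − 6 = 15.00.

15.00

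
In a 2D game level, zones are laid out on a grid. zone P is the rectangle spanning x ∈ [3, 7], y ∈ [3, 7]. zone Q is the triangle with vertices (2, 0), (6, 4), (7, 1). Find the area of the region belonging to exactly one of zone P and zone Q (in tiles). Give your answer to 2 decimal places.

|zone P| = 16, |zone Q| = 8, |zone P∩zone Q| = 0.6667.
|zone P △ zone Q| = |zone P| + |zone Q| − 2·|zone P∩zone Q| = 16 + 8 − 1.3333 = 22.67.

22.67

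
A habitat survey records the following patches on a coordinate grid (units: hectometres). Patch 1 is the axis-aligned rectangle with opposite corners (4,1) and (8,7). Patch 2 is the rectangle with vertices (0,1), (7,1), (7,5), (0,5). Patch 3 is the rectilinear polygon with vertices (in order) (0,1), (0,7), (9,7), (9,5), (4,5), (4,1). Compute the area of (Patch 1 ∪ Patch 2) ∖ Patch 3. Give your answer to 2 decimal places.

16.00

|Patch 1 ∪ Patch 2| = 40.
|(Patch 1 ∪ Patch 2) ∩ Patch 3| = 24.
|(Patch 1 ∪ Patch 2) ∖ Patch 3| = 40 − 24 = 16.00.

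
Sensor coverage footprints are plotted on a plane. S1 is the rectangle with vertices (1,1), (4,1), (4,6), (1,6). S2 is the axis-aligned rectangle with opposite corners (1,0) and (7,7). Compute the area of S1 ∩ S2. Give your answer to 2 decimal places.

|S1∩S2|: x∈[1,4], y∈[1,6] → 3·5 = 15.

15.00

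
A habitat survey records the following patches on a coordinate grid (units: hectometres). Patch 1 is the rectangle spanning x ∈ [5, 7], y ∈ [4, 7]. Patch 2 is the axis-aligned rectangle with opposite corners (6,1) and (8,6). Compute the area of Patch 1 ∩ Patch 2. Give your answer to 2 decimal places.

2.00

|Patch 1∩Patch 2|: x∈[6,7], y∈[4,6] → 1·2 = 2.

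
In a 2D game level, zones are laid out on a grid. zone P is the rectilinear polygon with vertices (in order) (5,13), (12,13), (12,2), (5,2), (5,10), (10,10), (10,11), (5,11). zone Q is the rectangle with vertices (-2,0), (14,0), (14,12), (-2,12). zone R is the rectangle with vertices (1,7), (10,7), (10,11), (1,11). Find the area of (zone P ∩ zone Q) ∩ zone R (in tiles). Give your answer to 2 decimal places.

15.00

|zone P ∩ zone Q| = 65.
|(zone P ∩ zone Q) ∩ zone R| = 15.00.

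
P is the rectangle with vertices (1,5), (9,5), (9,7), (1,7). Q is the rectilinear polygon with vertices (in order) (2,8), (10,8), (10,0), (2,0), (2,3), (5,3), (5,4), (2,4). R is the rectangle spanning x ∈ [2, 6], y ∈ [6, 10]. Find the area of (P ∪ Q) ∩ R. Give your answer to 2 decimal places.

8.00

The region (P ∪ Q) ∩ R is the polygon with vertices (2,8), (6,8), (6,6), (2,6), (2,7).
By the shoelace formula its area is 8.00.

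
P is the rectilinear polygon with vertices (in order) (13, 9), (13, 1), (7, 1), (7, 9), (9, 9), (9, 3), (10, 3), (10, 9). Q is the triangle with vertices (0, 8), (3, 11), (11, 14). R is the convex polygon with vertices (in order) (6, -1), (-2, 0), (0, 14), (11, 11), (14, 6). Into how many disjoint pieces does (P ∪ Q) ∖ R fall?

(P ∪ Q) ∖ R splits into 3 disjoint pieces (area 9.7232, area 0.5333, area 1.4474).

3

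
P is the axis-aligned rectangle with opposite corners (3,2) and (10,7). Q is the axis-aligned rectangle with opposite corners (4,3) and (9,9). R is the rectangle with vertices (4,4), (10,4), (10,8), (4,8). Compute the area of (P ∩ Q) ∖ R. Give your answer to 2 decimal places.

|P ∩ Q| = 20.
|(P ∩ Q) ∩ R| = 15.
|(P ∩ Q) ∖ R| = 20 − 15 = 5.00.

5.00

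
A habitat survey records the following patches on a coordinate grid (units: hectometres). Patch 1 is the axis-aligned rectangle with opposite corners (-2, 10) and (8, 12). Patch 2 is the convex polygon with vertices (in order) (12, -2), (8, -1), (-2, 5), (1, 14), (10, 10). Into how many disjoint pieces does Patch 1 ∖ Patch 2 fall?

2

Patch 1 ∖ Patch 2 splits into 2 disjoint pieces (area 1.3889, area 4).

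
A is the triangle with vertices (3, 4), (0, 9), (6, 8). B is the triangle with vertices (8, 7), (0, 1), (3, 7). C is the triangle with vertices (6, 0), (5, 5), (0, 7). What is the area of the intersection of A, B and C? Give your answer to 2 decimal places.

1.86

The intersection is the polygon with vertices (2.5,6), (4.038,5.385), (3,4), (2.182,5.364).
By the shoelace formula its area is 1.86.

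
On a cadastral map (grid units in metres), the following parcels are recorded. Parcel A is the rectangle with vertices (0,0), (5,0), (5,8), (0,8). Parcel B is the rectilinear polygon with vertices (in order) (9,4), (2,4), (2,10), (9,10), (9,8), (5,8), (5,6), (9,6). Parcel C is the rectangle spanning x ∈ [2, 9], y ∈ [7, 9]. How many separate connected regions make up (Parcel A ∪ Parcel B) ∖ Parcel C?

2

(Parcel A ∪ Parcel B) ∖ Parcel C splits into 2 disjoint pieces (area 45, area 7).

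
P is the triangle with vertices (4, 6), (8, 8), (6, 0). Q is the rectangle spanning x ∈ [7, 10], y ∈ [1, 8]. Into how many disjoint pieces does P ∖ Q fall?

1

P ∖ Q is a single connected region.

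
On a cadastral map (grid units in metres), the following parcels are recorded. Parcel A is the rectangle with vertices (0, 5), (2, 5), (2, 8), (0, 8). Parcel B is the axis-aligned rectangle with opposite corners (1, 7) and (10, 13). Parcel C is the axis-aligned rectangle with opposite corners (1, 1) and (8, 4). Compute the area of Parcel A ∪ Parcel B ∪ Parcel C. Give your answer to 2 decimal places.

80.00

By inclusion–exclusion:
Individual areas: |Parcel A| = 6, |Parcel B| = 54, |Parcel C| = 21.
|Parcel A∩Parcel B|: x∈[1,2], y∈[7,8] → 1·1 = 1.
|Parcel A∩Parcel C| = 0 (no overlap).
|Parcel B∩Parcel C| = 0 (no overlap).
|Parcel A∩Parcel B∩Parcel C| = 0.
|Parcel A ∪ Parcel B ∪ Parcel C| = 81 − 1 + 0 = 80.00.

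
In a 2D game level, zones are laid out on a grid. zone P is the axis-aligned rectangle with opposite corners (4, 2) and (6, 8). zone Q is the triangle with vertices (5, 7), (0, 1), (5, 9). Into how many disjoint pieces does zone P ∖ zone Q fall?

zone P ∖ zone Q splits into 2 disjoint pieces (area 10.4, area 0.1125).

2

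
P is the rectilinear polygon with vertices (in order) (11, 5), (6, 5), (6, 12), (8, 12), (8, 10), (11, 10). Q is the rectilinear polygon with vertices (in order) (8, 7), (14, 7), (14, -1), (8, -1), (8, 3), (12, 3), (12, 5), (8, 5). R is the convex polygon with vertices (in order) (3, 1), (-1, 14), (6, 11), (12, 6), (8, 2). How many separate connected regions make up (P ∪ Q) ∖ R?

1

(P ∪ Q) ∖ R is a single connected region.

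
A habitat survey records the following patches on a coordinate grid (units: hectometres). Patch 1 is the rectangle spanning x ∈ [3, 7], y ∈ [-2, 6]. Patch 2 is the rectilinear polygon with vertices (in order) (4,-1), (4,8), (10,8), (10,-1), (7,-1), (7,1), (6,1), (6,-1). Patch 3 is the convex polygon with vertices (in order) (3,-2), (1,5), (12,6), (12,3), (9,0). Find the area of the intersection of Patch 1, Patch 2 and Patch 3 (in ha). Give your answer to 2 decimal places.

17.23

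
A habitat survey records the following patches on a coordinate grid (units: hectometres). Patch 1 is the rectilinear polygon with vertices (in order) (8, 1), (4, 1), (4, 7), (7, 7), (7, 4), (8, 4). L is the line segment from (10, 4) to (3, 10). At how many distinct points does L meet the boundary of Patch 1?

The segment meets the boundary at (6.5,7), (7,6.571).

2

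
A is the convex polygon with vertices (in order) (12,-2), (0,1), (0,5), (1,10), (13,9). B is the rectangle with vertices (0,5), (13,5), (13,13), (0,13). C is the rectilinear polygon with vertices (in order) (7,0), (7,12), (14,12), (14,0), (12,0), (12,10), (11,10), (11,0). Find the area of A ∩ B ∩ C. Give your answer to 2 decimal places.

20.65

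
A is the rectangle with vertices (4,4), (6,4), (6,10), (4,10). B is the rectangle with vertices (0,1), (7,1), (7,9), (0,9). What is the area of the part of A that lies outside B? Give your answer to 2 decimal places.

2.00

|A∩B|: x∈[4,6], y∈[4,9] → 2·5 = 10.
|A| = 12.
|A ∖ B| = |A| − |A∩B| = 12 − 10 = 2.00.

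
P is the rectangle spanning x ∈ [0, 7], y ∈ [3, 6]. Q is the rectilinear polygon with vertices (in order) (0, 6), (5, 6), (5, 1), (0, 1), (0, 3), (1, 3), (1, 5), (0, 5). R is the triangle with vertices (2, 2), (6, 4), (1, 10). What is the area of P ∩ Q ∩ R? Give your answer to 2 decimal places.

The intersection is the polygon with vertices (5,3.5), (4,3), (1.875,3), (1.5,6), (4.333,6), (5,5.2).
By the shoelace formula its area is 9.42.

9.42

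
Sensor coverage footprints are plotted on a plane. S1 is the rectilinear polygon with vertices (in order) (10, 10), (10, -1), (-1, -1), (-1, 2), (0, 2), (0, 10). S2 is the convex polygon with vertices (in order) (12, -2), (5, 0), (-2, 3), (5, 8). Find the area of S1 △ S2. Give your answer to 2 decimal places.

|S1| = 113, |S2| = 56, |S1∩S2| = 51.1071.
|S1 △ S2| = |S1| + |S2| − 2·|S1∩S2| = 113 + 56 − 102.2143 = 66.79.

66.79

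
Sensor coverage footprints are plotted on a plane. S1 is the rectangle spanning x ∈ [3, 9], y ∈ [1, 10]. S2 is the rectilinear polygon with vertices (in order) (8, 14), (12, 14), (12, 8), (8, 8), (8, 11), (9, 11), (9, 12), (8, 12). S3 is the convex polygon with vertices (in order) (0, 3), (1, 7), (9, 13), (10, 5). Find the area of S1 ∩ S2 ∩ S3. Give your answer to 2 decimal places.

The intersection is the polygon with vertices (9,8), (8,8), (8,10), (9,10).
By the shoelace formula its area is 2.00.

2.00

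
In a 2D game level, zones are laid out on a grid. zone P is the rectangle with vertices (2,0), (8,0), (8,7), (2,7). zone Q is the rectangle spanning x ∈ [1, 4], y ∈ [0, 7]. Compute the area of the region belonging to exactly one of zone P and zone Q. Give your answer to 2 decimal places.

|zone P∩zone Q|: x∈[2,4], y∈[0,7] → 2·7 = 14.
|zone P △ zone Q| = |zone P| + |zone Q| − 2·|zone P∩zone Q| = 42 + 21 − 28 = 35.00.

35.00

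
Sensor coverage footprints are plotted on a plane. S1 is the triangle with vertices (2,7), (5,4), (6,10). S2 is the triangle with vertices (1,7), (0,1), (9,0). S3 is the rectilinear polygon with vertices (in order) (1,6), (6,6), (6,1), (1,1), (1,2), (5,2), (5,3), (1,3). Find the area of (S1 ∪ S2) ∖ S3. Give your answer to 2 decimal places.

|S1 ∪ S2| = 38.
|(S1 ∪ S2) ∩ S3| = 16.8244.
|(S1 ∪ S2) ∖ S3| = 38 − 16.8244 = 21.18.

21.18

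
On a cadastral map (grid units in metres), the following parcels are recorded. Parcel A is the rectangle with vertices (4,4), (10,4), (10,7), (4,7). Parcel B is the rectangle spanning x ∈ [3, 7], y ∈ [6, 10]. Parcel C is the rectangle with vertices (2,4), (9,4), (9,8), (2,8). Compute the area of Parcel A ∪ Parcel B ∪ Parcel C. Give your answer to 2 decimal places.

By inclusion–exclusion:
Individual areas: |Parcel A| = 18, |Parcel B| = 16, |Parcel C| = 28.
|Parcel A∩Parcel B|: x∈[4,7], y∈[6,7] → 3·1 = 3.
|Parcel A∩Parcel C|: x∈[4,9], y∈[4,7] → 5·3 = 15.
|Parcel B∩Parcel C|: x∈[3,7], y∈[6,8] → 4·2 = 8.
|Parcel A∩Parcel B∩Parcel C| = 3.
|Parcel A ∪ Parcel B ∪ Parcel C| = 62 − 26 + 3 = 39.00.

39.00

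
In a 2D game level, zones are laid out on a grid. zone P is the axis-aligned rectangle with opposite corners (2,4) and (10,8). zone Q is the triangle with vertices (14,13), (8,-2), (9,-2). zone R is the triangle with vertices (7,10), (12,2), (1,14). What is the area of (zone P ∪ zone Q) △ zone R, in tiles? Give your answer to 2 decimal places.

44.47

|zone P ∪ zone Q| = 39.5.
|(zone P ∪ zone Q) ∩ zone R| = 4.5161.
|(zone P ∪ zone Q) △ zone R| = 39.5 + 14 − 9.0321 = 44.47.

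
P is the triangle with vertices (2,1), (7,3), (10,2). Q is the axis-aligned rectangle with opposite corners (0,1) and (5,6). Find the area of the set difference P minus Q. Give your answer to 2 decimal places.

|P| = 5.5, |P∩Q| = 1.2375.
|P ∖ Q| = |P| − |P∩Q| = 5.5 − 1.2375 = 4.26.

4.26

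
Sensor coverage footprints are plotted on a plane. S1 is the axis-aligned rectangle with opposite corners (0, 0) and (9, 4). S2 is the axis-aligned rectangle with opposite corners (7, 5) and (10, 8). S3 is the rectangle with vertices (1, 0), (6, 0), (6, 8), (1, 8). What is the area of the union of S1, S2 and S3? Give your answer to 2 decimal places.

By inclusion–exclusion:
Individual areas: |S1| = 36, |S2| = 9, |S3| = 40.
|S1∩S2| = 0 (no overlap).
|S1∩S3|: x∈[1,6], y∈[0,4] → 5·4 = 20.
|S2∩S3| = 0 (no overlap).
|S1∩S2∩S3| = 0.
|S1 ∪ S2 ∪ S3| = 85 − 20 + 0 = 65.00.

65.00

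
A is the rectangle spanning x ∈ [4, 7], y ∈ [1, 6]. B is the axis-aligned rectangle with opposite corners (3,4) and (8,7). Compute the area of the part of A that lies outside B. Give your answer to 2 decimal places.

|A∩B|: x∈[4,7], y∈[4,6] → 3·2 = 6.
|A| = 15.
|A ∖ B| = |A| − |A∩B| = 15 − 6 = 9.00.

9.00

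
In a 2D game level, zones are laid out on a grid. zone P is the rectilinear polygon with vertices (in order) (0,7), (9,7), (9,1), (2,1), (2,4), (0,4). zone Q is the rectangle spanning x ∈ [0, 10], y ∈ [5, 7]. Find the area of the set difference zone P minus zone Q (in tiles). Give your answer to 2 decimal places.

30.00

|zone P| = 48, |zone P∩zone Q| = 18.
|zone P ∖ zone Q| = |zone P| − |zone P∩zone Q| = 48 − 18 = 30.00.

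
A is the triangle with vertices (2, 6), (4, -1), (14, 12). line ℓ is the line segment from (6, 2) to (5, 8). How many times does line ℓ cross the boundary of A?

The segment meets the boundary at (5.077,7.538).

1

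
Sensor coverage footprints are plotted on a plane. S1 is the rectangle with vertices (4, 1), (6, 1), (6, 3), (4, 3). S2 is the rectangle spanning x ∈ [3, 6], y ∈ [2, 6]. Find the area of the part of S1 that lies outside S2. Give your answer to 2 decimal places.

2.00

|S1∩S2|: x∈[4,6], y∈[2,3] → 2·1 = 2.
|S1| = 4.
|S1 ∖ S2| = |S1| − |S1∩S2| = 4 − 2 = 2.00.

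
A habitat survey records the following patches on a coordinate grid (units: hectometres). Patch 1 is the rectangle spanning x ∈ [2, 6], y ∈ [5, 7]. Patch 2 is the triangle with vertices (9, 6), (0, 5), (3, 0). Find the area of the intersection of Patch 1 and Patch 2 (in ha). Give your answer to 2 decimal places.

The intersection is the polygon with vertices (6,5), (2,5), (2,5.222), (6,5.667).
By the shoelace formula its area is 1.78.

1.78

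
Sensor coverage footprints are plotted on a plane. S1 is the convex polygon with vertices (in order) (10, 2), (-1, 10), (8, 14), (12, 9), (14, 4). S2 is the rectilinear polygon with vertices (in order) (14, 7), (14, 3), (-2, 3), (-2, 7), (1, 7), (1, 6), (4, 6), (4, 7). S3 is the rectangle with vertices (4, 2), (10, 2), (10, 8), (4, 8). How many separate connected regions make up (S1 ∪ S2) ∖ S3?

2

(S1 ∪ S2) ∖ S3 splits into 2 disjoint pieces (area 21, area 68.8909).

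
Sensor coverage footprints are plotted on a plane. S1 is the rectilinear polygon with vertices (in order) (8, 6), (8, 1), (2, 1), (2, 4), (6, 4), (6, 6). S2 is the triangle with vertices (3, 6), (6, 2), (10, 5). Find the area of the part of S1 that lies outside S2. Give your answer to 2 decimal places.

15.14

|S1| = 22, |S1∩S2| = 6.8571.
|S1 ∖ S2| = |S1| − |S1∩S2| = 22 − 6.8571 = 15.14.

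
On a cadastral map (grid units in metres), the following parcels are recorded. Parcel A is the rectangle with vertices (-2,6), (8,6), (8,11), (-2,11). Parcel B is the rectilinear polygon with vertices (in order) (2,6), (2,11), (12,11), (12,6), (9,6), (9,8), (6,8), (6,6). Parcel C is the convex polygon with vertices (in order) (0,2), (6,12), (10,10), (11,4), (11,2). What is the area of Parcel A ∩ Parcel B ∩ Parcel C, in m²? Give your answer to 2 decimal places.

16.50

The intersection is the polygon with vertices (6,8), (6,6), (2.4,6), (5.4,11), (8,11), (8,8).
By the shoelace formula its area is 16.50.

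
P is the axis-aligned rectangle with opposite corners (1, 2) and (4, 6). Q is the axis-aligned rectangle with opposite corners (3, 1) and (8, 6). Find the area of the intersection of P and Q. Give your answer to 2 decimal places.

4.00

|P∩Q|: x∈[3,4], y∈[2,6] → 1·4 = 4.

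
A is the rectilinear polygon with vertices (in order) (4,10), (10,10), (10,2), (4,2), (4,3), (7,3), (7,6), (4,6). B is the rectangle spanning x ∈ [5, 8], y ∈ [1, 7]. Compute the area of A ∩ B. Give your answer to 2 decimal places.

9.00

The intersection is the polygon with vertices (5,2), (5,3), (7,3), (7,6), (5,6), (5,7), (8,7), (8,2).
By the shoelace formula its area is 9.00.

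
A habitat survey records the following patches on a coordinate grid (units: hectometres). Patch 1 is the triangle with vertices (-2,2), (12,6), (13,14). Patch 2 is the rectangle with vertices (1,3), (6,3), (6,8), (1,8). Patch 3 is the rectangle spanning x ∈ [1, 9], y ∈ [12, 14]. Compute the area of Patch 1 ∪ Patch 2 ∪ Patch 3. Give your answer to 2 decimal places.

80.99

By inclusion–exclusion:
Individual areas: |Patch 1| = 54, |Patch 2| = 25, |Patch 3| = 16.
|Patch 1∩Patch 2| = 14.0071.
|Patch 1∩Patch 3| = 0.
|Patch 2∩Patch 3| = 0 (no overlap).
|Patch 1∩Patch 2∩Patch 3| = 0.
|Patch 1 ∪ Patch 2 ∪ Patch 3| = 95 − 14.0071 + 0 = 80.99.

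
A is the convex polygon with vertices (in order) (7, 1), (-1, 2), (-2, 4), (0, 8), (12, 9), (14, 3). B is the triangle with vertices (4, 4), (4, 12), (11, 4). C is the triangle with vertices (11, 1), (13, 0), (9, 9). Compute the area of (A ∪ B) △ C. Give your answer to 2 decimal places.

100.61

|A ∪ B| = 102.4822.
|(A ∪ B) ∩ C| = 4.4375.
|(A ∪ B) △ C| = 102.4822 + 7 − 8.8749 = 100.61.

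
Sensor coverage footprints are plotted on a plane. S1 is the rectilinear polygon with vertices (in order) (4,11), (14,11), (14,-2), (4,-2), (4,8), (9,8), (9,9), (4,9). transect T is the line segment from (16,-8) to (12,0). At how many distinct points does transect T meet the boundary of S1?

The segment meets the boundary at (13,-2).

1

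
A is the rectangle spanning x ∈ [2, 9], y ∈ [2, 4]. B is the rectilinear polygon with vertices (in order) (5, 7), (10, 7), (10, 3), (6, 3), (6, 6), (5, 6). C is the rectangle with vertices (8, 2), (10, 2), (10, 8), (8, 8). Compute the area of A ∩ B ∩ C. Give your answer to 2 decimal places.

The intersection is the polygon with vertices (9,3), (8,3), (8,4), (9,4).
By the shoelace formula its area is 1.00.

1.00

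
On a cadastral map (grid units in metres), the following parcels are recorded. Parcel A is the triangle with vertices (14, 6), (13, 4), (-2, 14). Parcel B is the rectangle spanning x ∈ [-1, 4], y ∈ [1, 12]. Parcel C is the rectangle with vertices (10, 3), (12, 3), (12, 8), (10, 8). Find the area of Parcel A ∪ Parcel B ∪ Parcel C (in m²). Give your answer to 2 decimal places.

By inclusion–exclusion:
Individual areas: |Parcel A| = 20, |Parcel B| = 55, |Parcel C| = 10.
|Parcel A∩Parcel B| = 2.
|Parcel A∩Parcel C| = 4.3333.
|Parcel B∩Parcel C| = 0 (no overlap).
|Parcel A∩Parcel B∩Parcel C| = 0.
|Parcel A ∪ Parcel B ∪ Parcel C| = 85 − 6.3333 + 0 = 78.67.

78.67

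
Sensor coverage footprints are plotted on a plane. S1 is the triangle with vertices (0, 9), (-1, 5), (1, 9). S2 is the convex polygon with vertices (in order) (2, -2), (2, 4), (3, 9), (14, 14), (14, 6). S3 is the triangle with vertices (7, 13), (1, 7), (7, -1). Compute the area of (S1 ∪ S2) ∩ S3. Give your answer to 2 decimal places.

33.33

The region (S1 ∪ S2) ∩ S3 is the polygon with vertices (3,9), (7,10.818), (7,1.333), (5.833,0.556), (2.263,5.316).
By the shoelace formula its area is 33.33.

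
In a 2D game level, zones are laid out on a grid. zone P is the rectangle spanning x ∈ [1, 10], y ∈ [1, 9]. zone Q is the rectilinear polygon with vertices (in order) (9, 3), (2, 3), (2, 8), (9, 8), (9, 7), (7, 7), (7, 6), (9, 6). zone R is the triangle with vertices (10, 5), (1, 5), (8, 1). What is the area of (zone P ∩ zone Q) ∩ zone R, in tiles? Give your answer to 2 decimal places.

12.21

The region (zone P ∩ zone Q) ∩ zone R is the polygon with vertices (2,5), (9,5), (9,3), (4.5,3), (2,4.429).
By the shoelace formula its area is 12.21.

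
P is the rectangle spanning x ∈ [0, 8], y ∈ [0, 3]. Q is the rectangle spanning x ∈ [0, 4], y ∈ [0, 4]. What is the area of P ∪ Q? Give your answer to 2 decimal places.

By inclusion–exclusion:
Individual areas: |P| = 24, |Q| = 16.
|P∩Q|: x∈[0,4], y∈[0,3] → 4·3 = 12.
|P ∪ Q| = 40 − 12 = 28.00.

28.00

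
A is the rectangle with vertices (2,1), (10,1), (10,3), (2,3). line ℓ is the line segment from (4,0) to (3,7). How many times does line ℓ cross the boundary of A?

2

The segment meets the boundary at (3.571,3), (3.857,1).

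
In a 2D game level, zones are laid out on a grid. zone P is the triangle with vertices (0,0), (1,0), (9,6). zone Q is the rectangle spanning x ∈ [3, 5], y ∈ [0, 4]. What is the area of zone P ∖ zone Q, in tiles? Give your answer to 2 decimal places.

|zone P| = 3, |zone P∩zone Q| = 0.8333.
|zone P ∖ zone Q| = |zone P| − |zone P∩zone Q| = 3 − 0.8333 = 2.17.

2.17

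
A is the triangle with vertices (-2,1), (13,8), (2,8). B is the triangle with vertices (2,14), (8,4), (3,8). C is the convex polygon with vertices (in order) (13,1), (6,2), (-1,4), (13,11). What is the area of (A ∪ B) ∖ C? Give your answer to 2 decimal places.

21.07

|A ∪ B| = 46.7454.
|(A ∪ B) ∩ C| = 25.6726.
|(A ∪ B) ∖ C| = 46.7454 − 25.6726 = 21.07.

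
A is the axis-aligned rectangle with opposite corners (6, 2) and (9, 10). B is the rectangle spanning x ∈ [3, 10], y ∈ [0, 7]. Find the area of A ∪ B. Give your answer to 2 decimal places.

By inclusion–exclusion:
Individual areas: |A| = 24, |B| = 49.
|A∩B|: x∈[6,9], y∈[2,7] → 3·5 = 15.
|A ∪ B| = 73 − 15 = 58.00.

58.00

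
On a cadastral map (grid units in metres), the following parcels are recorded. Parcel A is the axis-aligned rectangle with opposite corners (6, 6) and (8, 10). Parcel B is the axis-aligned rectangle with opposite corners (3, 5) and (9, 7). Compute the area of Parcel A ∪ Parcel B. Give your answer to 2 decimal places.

18.00

By inclusion–exclusion:
Individual areas: |Parcel A| = 8, |Parcel B| = 12.
|Parcel A∩Parcel B|: x∈[6,8], y∈[6,7] → 2·1 = 2.
|Parcel A ∪ Parcel B| = 20 − 2 = 18.00.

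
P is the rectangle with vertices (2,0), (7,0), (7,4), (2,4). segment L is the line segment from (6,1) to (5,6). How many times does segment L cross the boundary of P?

1

The segment meets the boundary at (5.4,4).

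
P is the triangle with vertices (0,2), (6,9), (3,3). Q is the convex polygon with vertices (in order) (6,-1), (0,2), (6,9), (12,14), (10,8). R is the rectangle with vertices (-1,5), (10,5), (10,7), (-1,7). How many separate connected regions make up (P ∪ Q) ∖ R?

(P ∪ Q) ∖ R splits into 2 disjoint pieces (area 20.4921, area 31.1429).

2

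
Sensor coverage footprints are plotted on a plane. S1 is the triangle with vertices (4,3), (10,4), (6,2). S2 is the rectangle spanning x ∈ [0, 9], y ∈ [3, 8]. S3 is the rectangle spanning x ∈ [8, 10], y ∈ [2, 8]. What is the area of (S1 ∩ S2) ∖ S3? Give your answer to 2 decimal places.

1.33

|S1 ∩ S2| = 1.8333.
|(S1 ∩ S2) ∩ S3| = 0.5.
|(S1 ∩ S2) ∖ S3| = 1.8333 − 0.5 = 1.33.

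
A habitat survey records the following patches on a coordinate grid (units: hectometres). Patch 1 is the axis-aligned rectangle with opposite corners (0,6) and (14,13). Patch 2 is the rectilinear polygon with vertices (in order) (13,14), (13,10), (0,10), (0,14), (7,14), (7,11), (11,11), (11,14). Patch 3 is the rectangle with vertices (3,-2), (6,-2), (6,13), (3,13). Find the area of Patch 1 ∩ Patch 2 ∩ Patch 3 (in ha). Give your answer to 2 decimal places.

The intersection is the polygon with vertices (3,10), (3,13), (6,13), (6,10).
By the shoelace formula its area is 9.00.

9.00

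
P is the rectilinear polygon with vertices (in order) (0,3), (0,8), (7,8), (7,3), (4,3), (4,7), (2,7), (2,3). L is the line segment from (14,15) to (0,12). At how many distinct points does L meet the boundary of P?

The segment lies entirely outside P and never meets its boundary.

0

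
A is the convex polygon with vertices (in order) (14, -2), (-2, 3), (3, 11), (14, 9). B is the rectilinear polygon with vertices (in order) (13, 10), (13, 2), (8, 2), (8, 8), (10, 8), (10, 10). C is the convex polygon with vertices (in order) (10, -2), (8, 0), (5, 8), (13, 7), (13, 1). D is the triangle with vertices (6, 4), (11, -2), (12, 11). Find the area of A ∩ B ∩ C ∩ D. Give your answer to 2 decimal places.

The intersection is the polygon with vertices (8,2), (8,6.333), (9,7.5), (11.705,7.162), (11.308,2).
By the shoelace formula its area is 18.31.

18.31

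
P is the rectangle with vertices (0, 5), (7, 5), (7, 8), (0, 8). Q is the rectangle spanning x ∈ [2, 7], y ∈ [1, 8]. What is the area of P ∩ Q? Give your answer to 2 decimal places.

15.00

|P∩Q|: x∈[2,7], y∈[5,8] → 5·3 = 15.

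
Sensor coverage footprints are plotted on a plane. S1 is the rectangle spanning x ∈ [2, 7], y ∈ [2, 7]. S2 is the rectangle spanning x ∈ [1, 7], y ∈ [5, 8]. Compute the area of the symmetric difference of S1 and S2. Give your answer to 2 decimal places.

23.00

|S1∩S2|: x∈[2,7], y∈[5,7] → 5·2 = 10.
|S1 △ S2| = |S1| + |S2| − 2·|S1∩S2| = 25 + 18 − 20 = 23.00.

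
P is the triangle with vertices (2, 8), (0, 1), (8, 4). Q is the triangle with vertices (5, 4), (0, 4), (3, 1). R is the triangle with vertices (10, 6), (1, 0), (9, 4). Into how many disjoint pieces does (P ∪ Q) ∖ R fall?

1

(P ∪ Q) ∖ R is a single connected region.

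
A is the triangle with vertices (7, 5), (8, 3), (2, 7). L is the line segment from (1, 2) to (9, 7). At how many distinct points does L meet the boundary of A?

The segment meets the boundary at (6.268,5.293), (5.387,4.742).

2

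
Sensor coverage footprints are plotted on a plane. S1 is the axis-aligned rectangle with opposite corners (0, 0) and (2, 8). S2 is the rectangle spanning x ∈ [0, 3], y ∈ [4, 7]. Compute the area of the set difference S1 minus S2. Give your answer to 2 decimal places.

|S1∩S2|: x∈[0,2], y∈[4,7] → 2·3 = 6.
|S1| = 16.
|S1 ∖ S2| = |S1| − |S1∩S2| = 16 − 6 = 10.00.

10.00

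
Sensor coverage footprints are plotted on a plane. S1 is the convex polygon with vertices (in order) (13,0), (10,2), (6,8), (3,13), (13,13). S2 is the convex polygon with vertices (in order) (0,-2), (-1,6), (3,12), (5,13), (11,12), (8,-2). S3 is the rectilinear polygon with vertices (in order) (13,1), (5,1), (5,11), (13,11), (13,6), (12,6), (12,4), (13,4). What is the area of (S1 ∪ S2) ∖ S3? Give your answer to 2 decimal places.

|S1 ∪ S2| = 173.7422.
|(S1 ∪ S2) ∩ S3| = 75.2587.
|(S1 ∪ S2) ∖ S3| = 173.7422 − 75.2587 = 98.48.

98.48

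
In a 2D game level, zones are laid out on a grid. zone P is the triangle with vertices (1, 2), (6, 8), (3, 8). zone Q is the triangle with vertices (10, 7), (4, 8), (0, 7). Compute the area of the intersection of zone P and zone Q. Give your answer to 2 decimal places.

2.32

The intersection is the polygon with vertices (5.167,7), (2.667,7), (2.909,7.727), (4,8), (5.756,7.707).
By the shoelace formula its area is 2.32.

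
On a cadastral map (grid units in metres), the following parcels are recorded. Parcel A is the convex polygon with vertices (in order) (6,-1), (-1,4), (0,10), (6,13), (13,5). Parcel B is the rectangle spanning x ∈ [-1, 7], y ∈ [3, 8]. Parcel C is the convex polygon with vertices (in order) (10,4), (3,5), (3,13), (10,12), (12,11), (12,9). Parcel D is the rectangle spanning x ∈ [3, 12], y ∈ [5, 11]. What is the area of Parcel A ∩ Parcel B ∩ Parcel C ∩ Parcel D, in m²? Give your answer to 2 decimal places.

12.00

The intersection is the polygon with vertices (7,5), (3,5), (3,8), (7,8).
By the shoelace formula its area is 12.00.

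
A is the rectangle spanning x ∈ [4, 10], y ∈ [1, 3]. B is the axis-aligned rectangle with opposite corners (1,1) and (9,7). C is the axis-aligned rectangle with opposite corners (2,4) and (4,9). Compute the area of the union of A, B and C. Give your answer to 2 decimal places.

By inclusion–exclusion:
Individual areas: |A| = 12, |B| = 48, |C| = 10.
|A∩B|: x∈[4,9], y∈[1,3] → 5·2 = 10.
|A∩C| = 0 (no overlap).
|B∩C|: x∈[2,4], y∈[4,7] → 2·3 = 6.
|A∩B∩C| = 0.
|A ∪ B ∪ C| = 70 − 16 + 0 = 54.00.

54.00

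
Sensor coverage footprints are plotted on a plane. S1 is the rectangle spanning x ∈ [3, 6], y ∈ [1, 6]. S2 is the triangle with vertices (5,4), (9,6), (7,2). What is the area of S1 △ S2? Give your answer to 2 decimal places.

|S1| = 15, |S2| = 6, |S1∩S2| = 0.75.
|S1 △ S2| = |S1| + |S2| − 2·|S1∩S2| = 15 + 6 − 1.5 = 19.50.

19.50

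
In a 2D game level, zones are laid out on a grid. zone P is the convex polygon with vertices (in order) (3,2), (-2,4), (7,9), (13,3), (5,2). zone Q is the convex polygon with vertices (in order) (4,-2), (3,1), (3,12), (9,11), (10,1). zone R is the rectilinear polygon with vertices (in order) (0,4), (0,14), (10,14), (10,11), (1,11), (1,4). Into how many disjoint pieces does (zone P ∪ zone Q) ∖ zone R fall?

(zone P ∪ zone Q) ∖ zone R is a single connected region.

1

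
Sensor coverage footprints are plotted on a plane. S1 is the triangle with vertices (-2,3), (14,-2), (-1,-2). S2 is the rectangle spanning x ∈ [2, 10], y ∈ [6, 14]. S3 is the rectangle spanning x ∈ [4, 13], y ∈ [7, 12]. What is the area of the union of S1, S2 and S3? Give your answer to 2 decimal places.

116.50

By inclusion–exclusion:
Individual areas: |S1| = 37.5, |S2| = 64, |S3| = 45.
|S1∩S2| = 0.
|S1∩S3| = 0.
|S2∩S3|: x∈[4,10], y∈[7,12] → 6·5 = 30.
|S1∩S2∩S3| = 0.
|S1 ∪ S2 ∪ S3| = 146.5 − 30 + 0 = 116.50.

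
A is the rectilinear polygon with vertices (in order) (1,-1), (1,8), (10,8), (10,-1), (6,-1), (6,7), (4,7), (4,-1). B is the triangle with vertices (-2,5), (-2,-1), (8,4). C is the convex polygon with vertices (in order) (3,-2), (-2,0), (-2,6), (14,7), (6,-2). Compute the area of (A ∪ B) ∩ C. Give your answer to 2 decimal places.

|A ∪ B| = 83.9.
|(A ∪ B) ∩ C| = 65.24.

65.24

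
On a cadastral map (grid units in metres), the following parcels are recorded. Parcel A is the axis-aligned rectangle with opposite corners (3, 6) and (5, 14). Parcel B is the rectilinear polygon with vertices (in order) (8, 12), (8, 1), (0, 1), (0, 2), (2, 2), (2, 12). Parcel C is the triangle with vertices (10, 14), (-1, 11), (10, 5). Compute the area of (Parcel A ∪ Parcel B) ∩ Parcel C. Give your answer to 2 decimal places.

|Parcel A ∪ Parcel B| = 72.
|(Parcel A ∪ Parcel B) ∩ Parcel C| = 26.30.

26.30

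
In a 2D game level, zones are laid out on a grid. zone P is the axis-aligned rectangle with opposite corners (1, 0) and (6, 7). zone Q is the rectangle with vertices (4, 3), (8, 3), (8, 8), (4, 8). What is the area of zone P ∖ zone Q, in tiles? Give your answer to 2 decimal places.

27.00

|zone P∩zone Q|: x∈[4,6], y∈[3,7] → 2·4 = 8.
|zone P| = 35.
|zone P ∖ zone Q| = |zone P| − |zone P∩zone Q| = 35 − 8 = 27.00.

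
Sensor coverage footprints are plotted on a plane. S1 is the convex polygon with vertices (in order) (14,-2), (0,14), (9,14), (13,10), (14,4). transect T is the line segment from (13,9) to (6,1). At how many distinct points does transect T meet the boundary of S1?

1

The segment meets the boundary at (8.688,4.071).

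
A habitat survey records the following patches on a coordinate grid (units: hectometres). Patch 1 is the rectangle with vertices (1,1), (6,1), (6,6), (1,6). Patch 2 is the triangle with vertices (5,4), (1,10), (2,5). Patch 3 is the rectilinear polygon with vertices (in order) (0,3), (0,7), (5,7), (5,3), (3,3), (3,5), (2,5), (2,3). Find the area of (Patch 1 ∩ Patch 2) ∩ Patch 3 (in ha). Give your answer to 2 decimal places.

3.10

The region (Patch 1 ∩ Patch 2) ∩ Patch 3 is the polygon with vertices (5,4), (3,4.667), (3,5), (2,5), (1.8,6), (3.667,6).
By the shoelace formula its area is 3.10.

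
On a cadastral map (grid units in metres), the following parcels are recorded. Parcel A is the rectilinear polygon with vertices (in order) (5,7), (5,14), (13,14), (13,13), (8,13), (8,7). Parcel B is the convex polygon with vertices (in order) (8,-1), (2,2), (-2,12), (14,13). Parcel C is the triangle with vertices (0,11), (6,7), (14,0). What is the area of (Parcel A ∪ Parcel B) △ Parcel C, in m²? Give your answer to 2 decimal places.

138.91

|Parcel A ∪ Parcel B| = 142.4062.
|(Parcel A ∪ Parcel B) ∩ Parcel C| = 4.2461.
|(Parcel A ∪ Parcel B) △ Parcel C| = 142.4062 + 5 − 8.4921 = 138.91.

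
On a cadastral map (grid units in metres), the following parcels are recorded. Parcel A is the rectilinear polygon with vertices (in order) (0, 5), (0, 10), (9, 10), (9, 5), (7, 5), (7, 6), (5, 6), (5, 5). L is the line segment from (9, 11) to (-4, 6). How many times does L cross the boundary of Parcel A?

2

The segment meets the boundary at (0,7.538), (6.4,10).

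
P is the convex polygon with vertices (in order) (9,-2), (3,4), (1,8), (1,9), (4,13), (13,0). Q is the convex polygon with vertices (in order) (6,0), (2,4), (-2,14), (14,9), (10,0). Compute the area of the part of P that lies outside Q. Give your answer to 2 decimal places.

10.53

|P| = 77.5, |P∩Q| = 66.9706.
|P ∖ Q| = |P| − |P∩Q| = 77.5 − 66.9706 = 10.53.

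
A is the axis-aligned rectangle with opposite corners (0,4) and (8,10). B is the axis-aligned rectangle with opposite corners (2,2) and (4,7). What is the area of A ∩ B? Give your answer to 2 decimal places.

6.00

|A∩B|: x∈[2,4], y∈[4,7] → 2·3 = 6.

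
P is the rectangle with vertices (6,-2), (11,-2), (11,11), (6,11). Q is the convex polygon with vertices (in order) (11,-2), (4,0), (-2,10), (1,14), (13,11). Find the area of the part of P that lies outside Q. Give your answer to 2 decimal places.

3.57

|P| = 65, |P∩Q| = 61.4286.
|P ∖ Q| = |P| − |P∩Q| = 65 − 61.4286 = 3.57.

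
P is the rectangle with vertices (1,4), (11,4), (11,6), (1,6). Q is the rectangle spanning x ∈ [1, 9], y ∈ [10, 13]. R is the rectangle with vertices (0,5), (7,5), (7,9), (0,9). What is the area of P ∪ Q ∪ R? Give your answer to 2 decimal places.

By inclusion–exclusion:
Individual areas: |P| = 20, |Q| = 24, |R| = 28.
|P∩Q| = 0 (no overlap).
|P∩R|: x∈[1,7], y∈[5,6] → 6·1 = 6.
|Q∩R| = 0 (no overlap).
|P∩Q∩R| = 0.
|P ∪ Q ∪ R| = 72 − 6 + 0 = 66.00.

66.00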